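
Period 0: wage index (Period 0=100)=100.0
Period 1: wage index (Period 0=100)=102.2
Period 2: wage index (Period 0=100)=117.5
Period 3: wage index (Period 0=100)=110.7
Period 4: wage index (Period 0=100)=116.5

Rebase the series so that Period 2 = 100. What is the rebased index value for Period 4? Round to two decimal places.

99.15

Rebased(Period 4) = 116.5 / 117.5 × 100 = 99.1489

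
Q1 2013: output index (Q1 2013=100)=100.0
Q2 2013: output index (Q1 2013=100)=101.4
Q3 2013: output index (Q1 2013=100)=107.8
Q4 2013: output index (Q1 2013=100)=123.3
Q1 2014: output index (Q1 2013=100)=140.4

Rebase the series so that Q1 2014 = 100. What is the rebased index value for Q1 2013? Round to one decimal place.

71.2

Rebased(Q1 2013) = 100.0 / 140.4 × 100 = 71.2251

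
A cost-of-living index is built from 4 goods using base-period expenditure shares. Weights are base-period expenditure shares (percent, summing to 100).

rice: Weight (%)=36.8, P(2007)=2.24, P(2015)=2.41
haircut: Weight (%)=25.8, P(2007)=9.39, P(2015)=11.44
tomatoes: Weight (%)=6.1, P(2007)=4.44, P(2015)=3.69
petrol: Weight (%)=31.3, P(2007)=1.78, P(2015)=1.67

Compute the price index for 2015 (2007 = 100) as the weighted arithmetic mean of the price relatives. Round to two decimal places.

rice: 36.8 × (2.41/2.24) = 36.8 × 1.075893 = 39.5929
haircut: 25.8 × (11.44/9.39) = 25.8 × 1.218317 = 31.4326
tomatoes: 6.1 × (3.69/4.44) = 6.1 × 0.831081 = 5.0696
petrol: 31.3 × (1.67/1.78) = 31.3 × 0.938202 = 29.3657
Index = Σ wᵢ·(p₁ᵢ/p₀ᵢ) = 39.5929 + 31.4326 + 5.0696 + 29.3657 = 105.4608

105.46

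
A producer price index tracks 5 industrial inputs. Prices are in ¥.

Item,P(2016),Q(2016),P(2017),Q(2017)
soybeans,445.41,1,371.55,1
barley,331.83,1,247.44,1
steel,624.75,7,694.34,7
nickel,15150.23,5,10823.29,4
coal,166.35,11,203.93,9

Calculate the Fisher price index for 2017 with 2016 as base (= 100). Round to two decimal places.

75.00

Laspeyres component (base-period weights):
ΣP(2017)Q(2016) = 371.55×1 + 247.44×1 + 694.34×7 + 10823.29×5 + 203.93×11 = 371.55 + 247.44 + 4860.38 + 54116.45 + 2243.23 = 61839.05
ΣP(2016)Q(2016) = 445.41×1 + 331.83×1 + 624.75×7 + 15150.23×5 + 166.35×11 = 445.41 + 331.83 + 4373.25 + 75751.15 + 1829.85 = 82731.49
L = 61839.05 / 82731.49 × 100 = 74.7467
Paasche component (current-period weights):
ΣP(2017)Q(2017) = 371.55×1 + 247.44×1 + 694.34×7 + 10823.29×4 + 203.93×9 = 371.55 + 247.44 + 4860.38 + 43293.16 + 1835.37 = 50607.9
ΣP(2016)Q(2017) = 445.41×1 + 331.83×1 + 624.75×7 + 15150.23×4 + 166.35×9 = 445.41 + 331.83 + 4373.25 + 60600.92 + 1497.15 = 67248.56
P = 50607.9 / 67248.56 × 100 = 75.2550
Fisher = √(L × P) = √(74.7467 × 75.2550) = 75.0004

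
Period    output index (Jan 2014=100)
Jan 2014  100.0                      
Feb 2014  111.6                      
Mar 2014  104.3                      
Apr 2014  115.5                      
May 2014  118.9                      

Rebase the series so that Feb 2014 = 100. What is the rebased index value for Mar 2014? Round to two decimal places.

93.46

Rebased(Mar 2014) = 104.3 / 111.6 × 100 = 93.4588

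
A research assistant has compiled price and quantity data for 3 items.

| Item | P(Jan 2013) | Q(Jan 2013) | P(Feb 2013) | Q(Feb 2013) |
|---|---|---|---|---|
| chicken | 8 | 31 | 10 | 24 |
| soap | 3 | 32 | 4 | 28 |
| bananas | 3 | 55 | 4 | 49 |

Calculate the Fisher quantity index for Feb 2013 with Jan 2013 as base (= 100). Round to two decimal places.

83.19

Laspeyres component (base-period weights):
ΣP(Jan 2013)Q(Feb 2013) = 8×24 + 3×28 + 3×49 = 192 + 84 + 147 = 423
ΣP(Jan 2013)Q(Jan 2013) = 8×31 + 3×32 + 3×55 = 248 + 96 + 165 = 509
L = 423 / 509 × 100 = 83.1041
Paasche component (current-period weights):
ΣP(Feb 2013)Q(Feb 2013) = 10×24 + 4×28 + 4×49 = 240 + 112 + 196 = 548
ΣP(Feb 2013)Q(Jan 2013) = 10×31 + 4×32 + 4×55 = 310 + 128 + 220 = 658
P = 548 / 658 × 100 = 83.2827
Fisher = √(L × P) = √(83.1041 × 83.2827) = 83.1934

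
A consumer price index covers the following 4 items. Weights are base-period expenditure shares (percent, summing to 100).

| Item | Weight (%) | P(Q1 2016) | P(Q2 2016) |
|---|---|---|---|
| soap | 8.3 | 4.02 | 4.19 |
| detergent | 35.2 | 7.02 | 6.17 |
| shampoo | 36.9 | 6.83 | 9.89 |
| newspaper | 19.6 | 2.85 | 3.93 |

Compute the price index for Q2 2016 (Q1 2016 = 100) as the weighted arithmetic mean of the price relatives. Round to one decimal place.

120.0

soap: 8.3 × (4.19/4.02) = 8.3 × 1.042289 = 8.6510
detergent: 35.2 × (6.17/7.02) = 35.2 × 0.878917 = 30.9379
shampoo: 36.9 × (9.89/6.83) = 36.9 × 1.448023 = 53.4321
newspaper: 19.6 × (3.93/2.85) = 19.6 × 1.378947 = 27.0274
Index = Σ wᵢ·(p₁ᵢ/p₀ᵢ) = 8.6510 + 30.9379 + 53.4321 + 27.0274 = 120.0483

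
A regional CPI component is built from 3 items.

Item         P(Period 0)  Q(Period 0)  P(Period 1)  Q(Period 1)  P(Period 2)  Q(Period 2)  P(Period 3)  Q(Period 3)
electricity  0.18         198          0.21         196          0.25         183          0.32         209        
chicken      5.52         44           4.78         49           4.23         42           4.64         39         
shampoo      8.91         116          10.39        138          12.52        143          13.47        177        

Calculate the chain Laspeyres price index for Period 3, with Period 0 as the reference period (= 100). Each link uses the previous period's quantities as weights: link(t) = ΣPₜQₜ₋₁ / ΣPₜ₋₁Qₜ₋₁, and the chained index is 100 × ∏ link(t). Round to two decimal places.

Link Period 0→Period 1:
ΣP(Period 1)Q(Period 0) = 0.21×198 + 4.78×44 + 10.39×116 = 41.58 + 210.32 + 1205.24 = 1457.14
ΣP(Period 0)Q(Period 0) = 0.18×198 + 5.52×44 + 8.91×116 = 35.64 + 242.88 + 1033.56 = 1312.08
link = 1457.14/1312.08 = 1.110557
Link Period 1→Period 2:
ΣP(Period 2)Q(Period 1) = 0.25×196 + 4.23×49 + 12.52×138 = 49 + 207.27 + 1727.76 = 1984.03
ΣP(Period 1)Q(Period 1) = 0.21×196 + 4.78×49 + 10.39×138 = 41.16 + 234.22 + 1433.82 = 1709.2
link = 1984.03/1709.2 = 1.160795
Link Period 2→Period 3:
ΣP(Period 3)Q(Period 2) = 0.32×183 + 4.64×42 + 13.47×143 = 58.56 + 194.88 + 1926.21 = 2179.65
ΣP(Period 2)Q(Period 2) = 0.25×183 + 4.23×42 + 12.52×143 = 45.75 + 177.66 + 1790.36 = 2013.77
link = 2179.65/2013.77 = 1.082373
Chained index = 100 × 1.110557 × 1.160795 × 1.082373 = 139.5318

139.53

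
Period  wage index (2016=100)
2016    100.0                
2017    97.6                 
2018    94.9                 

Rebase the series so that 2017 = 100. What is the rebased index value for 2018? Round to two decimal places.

Rebased(2018) = 94.9 / 97.6 × 100 = 97.2336

97.23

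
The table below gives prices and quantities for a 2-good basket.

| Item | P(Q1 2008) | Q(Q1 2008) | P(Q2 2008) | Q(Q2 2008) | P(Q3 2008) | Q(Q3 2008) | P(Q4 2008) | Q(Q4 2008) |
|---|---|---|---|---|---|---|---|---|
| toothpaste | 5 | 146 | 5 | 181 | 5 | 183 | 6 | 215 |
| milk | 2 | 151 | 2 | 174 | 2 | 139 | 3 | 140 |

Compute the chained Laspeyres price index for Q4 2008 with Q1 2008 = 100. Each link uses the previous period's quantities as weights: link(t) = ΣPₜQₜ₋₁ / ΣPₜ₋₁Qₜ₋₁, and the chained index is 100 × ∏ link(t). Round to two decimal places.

126.99

Link Q1 2008→Q2 2008:
ΣP(Q2 2008)Q(Q1 2008) = 5×146 + 2×151 = 730 + 302 = 1032
ΣP(Q1 2008)Q(Q1 2008) = 5×146 + 2×151 = 730 + 302 = 1032
link = 1032/1032 = 1.000000
Link Q2 2008→Q3 2008:
ΣP(Q3 2008)Q(Q2 2008) = 5×181 + 2×174 = 905 + 348 = 1253
ΣP(Q2 2008)Q(Q2 2008) = 5×181 + 2×174 = 905 + 348 = 1253
link = 1253/1253 = 1.000000
Link Q3 2008→Q4 2008:
ΣP(Q4 2008)Q(Q3 2008) = 6×183 + 3×139 = 1098 + 417 = 1515
ΣP(Q3 2008)Q(Q3 2008) = 5×183 + 2×139 = 915 + 278 = 1193
link = 1515/1193 = 1.269908
Chained index = 100 × 1.000000 × 1.000000 × 1.269908 = 126.9908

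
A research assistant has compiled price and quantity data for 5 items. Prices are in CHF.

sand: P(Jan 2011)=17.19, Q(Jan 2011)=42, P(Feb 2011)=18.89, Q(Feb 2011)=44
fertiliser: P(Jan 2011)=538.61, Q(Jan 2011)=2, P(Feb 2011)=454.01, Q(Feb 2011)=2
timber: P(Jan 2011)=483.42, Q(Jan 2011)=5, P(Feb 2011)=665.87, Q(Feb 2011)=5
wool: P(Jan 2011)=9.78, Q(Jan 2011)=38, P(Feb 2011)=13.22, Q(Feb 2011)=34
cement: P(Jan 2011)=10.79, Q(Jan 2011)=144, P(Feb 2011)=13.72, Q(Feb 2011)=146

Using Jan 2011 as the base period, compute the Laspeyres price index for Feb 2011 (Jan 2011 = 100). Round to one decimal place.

Laspeyres price index uses base-period quantities as weights.
ΣP(Feb 2011)·Q(Jan 2011) = 18.89×42 + 454.01×2 + 665.87×5 + 13.22×38 + 13.72×144 = 793.38 + 908.02 + 3329.35 + 502.36 + 1975.68 = 7508.79
ΣP(Jan 2011)·Q(Jan 2011) = 17.19×42 + 538.61×2 + 483.42×5 + 9.78×38 + 10.79×144 = 721.98 + 1077.22 + 2417.1 + 371.64 + 1553.76 = 6141.7
Index = 7508.79 / 6141.7 × 100 = 122.2591

122.3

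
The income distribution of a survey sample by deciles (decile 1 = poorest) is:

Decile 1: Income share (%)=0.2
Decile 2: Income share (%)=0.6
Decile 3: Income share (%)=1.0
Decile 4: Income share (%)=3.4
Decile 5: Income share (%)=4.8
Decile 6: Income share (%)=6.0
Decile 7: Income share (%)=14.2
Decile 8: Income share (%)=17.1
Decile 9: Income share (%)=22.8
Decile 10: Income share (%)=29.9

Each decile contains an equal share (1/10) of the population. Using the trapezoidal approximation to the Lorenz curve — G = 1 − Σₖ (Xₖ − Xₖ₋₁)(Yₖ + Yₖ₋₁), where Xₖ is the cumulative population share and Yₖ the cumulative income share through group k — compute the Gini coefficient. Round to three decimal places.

Cumulative income shares Yₖ: 0.0020, 0.0080, 0.0180, 0.0520, 0.1000, 0.1600, 0.3020, 0.4730, 0.7010, 1.0000
Σ (Xₖ−Xₖ₋₁)(Yₖ+Yₖ₋₁) = (1/10)(0.0020+0.0000) + (1/10)(0.0080+0.0020) + (1/10)(0.0180+0.0080) + (1/10)(0.0520+0.0180) + (1/10)(0.1000+0.0520) + (1/10)(0.1600+0.1000) + (1/10)(0.3020+0.1600) + (1/10)(0.4730+0.3020) + (1/10)(0.7010+0.4730) + (1/10)(1.0000+0.7010)
  = 0.0002 + 0.0010 + 0.0026 + 0.0070 + 0.0152 + 0.0260 + 0.0462 + 0.0775 + 0.1174 + 0.1701 = 0.4632
G = 1 − 0.4632 = 0.5368

0.537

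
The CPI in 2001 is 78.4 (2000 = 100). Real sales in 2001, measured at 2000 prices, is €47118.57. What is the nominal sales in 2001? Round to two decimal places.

36940.96

Nominal = Real × (Index/100) = 47118.57 × (78.4/100)
        = 47118.57 × 0.784 = 36940.9589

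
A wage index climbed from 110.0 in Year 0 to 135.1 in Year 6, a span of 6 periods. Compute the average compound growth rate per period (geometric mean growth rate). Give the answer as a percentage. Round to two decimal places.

Growth factor = (135.1/110.0)^(1/6) = (1.228182)^(1/6) = 1.034849
Growth rate = 1.034849 − 1 = 0.034849 = 3.4849%

3.48%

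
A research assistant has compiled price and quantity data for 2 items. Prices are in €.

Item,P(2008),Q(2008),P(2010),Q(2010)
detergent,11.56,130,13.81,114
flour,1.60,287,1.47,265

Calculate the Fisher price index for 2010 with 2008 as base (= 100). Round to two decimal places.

Laspeyres component (base-period weights):
ΣP(2010)Q(2008) = 13.81×130 + 1.47×287 = 1795.3 + 421.89 = 2217.19
ΣP(2008)Q(2008) = 11.56×130 + 1.60×287 = 1502.8 + 459.2 = 1962
L = 2217.19 / 1962 × 100 = 113.0066
Paasche component (current-period weights):
ΣP(2010)Q(2010) = 13.81×114 + 1.47×265 = 1574.34 + 389.55 = 1963.89
ΣP(2008)Q(2010) = 11.56×114 + 1.60×265 = 1317.84 + 424 = 1741.84
P = 1963.89 / 1741.84 × 100 = 112.7480
Fisher = √(L × P) = √(113.0066 × 112.7480) = 112.8772

112.88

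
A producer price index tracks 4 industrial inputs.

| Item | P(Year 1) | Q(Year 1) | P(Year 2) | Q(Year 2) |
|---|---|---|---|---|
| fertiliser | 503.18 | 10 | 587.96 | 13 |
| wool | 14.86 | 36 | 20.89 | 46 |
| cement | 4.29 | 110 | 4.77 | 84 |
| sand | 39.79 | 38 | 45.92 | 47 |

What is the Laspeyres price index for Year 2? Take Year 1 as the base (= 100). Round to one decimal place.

Laspeyres price index uses base-period quantities as weights.
ΣP(Year 2)·Q(Year 1) = 587.96×10 + 20.89×36 + 4.77×110 + 45.92×38 = 5879.6 + 752.04 + 524.7 + 1744.96 = 8901.3
ΣP(Year 1)·Q(Year 1) = 503.18×10 + 14.86×36 + 4.29×110 + 39.79×38 = 5031.8 + 534.96 + 471.9 + 1512.02 = 7550.68
Index = 8901.3 / 7550.68 × 100 = 117.8874

117.9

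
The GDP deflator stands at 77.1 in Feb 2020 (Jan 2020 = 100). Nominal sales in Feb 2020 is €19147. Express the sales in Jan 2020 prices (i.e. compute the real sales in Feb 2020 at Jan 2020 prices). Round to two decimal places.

Real = Nominal ÷ (Index/100) = 19147 ÷ (77.1/100)
     = 19147 ÷ 0.771 = 24833.9818

24833.98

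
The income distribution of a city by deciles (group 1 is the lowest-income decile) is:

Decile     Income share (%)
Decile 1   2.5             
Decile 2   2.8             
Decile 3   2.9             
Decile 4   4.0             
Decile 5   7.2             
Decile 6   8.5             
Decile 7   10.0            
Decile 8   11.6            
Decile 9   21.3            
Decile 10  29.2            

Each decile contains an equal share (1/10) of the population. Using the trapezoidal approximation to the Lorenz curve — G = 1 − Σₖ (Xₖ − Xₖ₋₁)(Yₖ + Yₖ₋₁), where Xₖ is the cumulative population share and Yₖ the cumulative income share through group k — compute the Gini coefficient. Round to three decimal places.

Cumulative income shares Yₖ: 0.0250, 0.0530, 0.0820, 0.1220, 0.1940, 0.2790, 0.3790, 0.4950, 0.7080, 1.0000
Σ (Xₖ−Xₖ₋₁)(Yₖ+Yₖ₋₁) = (1/10)(0.0250+0.0000) + (1/10)(0.0530+0.0250) + (1/10)(0.0820+0.0530) + (1/10)(0.1220+0.0820) + (1/10)(0.1940+0.1220) + (1/10)(0.2790+0.1940) + (1/10)(0.3790+0.2790) + (1/10)(0.4950+0.3790) + (1/10)(0.7080+0.4950) + (1/10)(1.0000+0.7080)
  = 0.0025 + 0.0078 + 0.0135 + 0.0204 + 0.0316 + 0.0473 + 0.0658 + 0.0874 + 0.1203 + 0.1708 = 0.5674
G = 1 − 0.5674 = 0.4326

0.433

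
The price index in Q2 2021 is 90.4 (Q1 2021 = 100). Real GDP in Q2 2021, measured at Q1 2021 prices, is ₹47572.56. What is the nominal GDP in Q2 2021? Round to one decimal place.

43005.6

Nominal = Real × (Index/100) = 47572.56 × (90.4/100)
        = 47572.56 × 0.904 = 43005.5942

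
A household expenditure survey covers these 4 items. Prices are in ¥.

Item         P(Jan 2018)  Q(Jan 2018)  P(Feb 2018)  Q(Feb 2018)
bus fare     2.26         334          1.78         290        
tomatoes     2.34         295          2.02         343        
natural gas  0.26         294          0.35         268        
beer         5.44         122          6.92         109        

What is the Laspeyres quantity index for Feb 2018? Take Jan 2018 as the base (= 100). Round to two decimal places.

Laspeyres quantity index uses base-period prices as weights.
ΣP(Jan 2018)·Q(Feb 2018) = 2.26×290 + 2.34×343 + 0.26×268 + 5.44×109 = 655.4 + 802.62 + 69.68 + 592.96 = 2120.66
ΣP(Jan 2018)·Q(Jan 2018) = 2.26×334 + 2.34×295 + 0.26×294 + 5.44×122 = 754.84 + 690.3 + 76.44 + 663.68 = 2185.26
Index = 2120.66 / 2185.26 × 100 = 97.0438

97.04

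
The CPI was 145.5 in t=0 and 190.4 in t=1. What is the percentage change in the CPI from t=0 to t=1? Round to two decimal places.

30.86%

Change = (190.4 − 145.5) / 145.5 × 100
       = 44.9 / 145.5 × 100 = 30.8591%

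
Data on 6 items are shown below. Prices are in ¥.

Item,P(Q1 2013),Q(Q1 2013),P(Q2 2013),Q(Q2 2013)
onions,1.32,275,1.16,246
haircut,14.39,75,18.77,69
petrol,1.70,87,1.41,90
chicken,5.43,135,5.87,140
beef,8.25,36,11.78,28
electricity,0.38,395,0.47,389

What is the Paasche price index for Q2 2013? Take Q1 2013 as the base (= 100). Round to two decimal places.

Paasche price index uses current-period quantities as weights.
ΣP(Q2 2013)·Q(Q2 2013) = 1.16×246 + 18.77×69 + 1.41×90 + 5.87×140 + 11.78×28 + 0.47×389 = 285.36 + 1295.13 + 126.9 + 821.8 + 329.84 + 182.83 = 3041.86
ΣP(Q1 2013)·Q(Q2 2013) = 1.32×246 + 14.39×69 + 1.70×90 + 5.43×140 + 8.25×28 + 0.38×389 = 324.72 + 992.91 + 153 + 760.2 + 231 + 147.82 = 2609.65
Index = 3041.86 / 2609.65 × 100 = 116.5620

116.56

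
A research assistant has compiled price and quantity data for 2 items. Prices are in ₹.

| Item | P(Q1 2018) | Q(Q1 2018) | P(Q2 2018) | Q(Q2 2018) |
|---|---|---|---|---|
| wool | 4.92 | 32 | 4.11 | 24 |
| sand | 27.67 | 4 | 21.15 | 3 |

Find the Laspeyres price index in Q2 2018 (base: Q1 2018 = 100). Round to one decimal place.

80.6

Laspeyres price index uses base-period quantities as weights.
ΣP(Q2 2018)·Q(Q1 2018) = 4.11×32 + 21.15×4 = 131.52 + 84.6 = 216.12
ΣP(Q1 2018)·Q(Q1 2018) = 4.92×32 + 27.67×4 = 157.44 + 110.68 = 268.12
Index = 216.12 / 268.12 × 100 = 80.6057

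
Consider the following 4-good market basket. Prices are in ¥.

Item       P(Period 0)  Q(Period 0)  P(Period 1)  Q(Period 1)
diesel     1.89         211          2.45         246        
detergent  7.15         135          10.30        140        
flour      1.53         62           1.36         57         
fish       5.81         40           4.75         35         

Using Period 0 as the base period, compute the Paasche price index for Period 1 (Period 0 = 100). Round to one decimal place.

Paasche price index uses current-period quantities as weights.
ΣP(Period 1)·Q(Period 1) = 2.45×246 + 10.30×140 + 1.36×57 + 4.75×35 = 602.7 + 1442 + 77.52 + 166.25 = 2288.47
ΣP(Period 0)·Q(Period 1) = 1.89×246 + 7.15×140 + 1.53×57 + 5.81×35 = 464.94 + 1001 + 87.21 + 203.35 = 1756.5
Index = 2288.47 / 1756.5 × 100 = 130.2858

130.3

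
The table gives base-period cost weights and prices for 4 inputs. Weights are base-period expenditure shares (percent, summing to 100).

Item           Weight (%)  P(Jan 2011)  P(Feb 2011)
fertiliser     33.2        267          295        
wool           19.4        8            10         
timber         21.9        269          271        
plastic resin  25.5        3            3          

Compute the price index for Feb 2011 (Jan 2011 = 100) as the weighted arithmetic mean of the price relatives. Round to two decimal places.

fertiliser: 33.2 × (295/267) = 33.2 × 1.104869 = 36.6816
wool: 19.4 × (10/8) = 19.4 × 1.250000 = 24.2500
timber: 21.9 × (271/269) = 21.9 × 1.007435 = 22.0628
plastic resin: 25.5 × (3/3) = 25.5 × 1.000000 = 25.5000
Index = Σ wᵢ·(p₁ᵢ/p₀ᵢ) = 36.6816 + 24.2500 + 22.0628 + 25.5000 = 108.4945

108.49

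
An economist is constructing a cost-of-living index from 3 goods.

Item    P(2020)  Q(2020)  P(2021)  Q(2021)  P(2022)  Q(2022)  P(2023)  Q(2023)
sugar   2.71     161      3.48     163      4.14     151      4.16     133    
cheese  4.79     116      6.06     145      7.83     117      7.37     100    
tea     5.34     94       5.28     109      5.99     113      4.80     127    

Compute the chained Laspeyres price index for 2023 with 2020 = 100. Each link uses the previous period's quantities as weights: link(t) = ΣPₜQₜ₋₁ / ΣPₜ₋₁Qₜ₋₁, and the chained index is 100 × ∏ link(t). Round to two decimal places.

131.53

Link 2020→2021:
ΣP(2021)Q(2020) = 3.48×161 + 6.06×116 + 5.28×94 = 560.28 + 702.96 + 496.32 = 1759.56
ΣP(2020)Q(2020) = 2.71×161 + 4.79×116 + 5.34×94 = 436.31 + 555.64 + 501.96 = 1493.91
link = 1759.56/1493.91 = 1.177822
Link 2021→2022:
ΣP(2022)Q(2021) = 4.14×163 + 7.83×145 + 5.99×109 = 674.82 + 1135.35 + 652.91 = 2463.08
ΣP(2021)Q(2021) = 3.48×163 + 6.06×145 + 5.28×109 = 567.24 + 878.7 + 575.52 = 2021.46
link = 2463.08/2021.46 = 1.218466
Link 2022→2023:
ΣP(2023)Q(2022) = 4.16×151 + 7.37×117 + 4.80×113 = 628.16 + 862.29 + 542.4 = 2032.85
ΣP(2022)Q(2022) = 4.14×151 + 7.83×117 + 5.99×113 = 625.14 + 916.11 + 676.87 = 2218.12
link = 2032.85/2218.12 = 0.916474
Chained index = 100 × 1.177822 × 1.218466 × 0.916474 = 131.5265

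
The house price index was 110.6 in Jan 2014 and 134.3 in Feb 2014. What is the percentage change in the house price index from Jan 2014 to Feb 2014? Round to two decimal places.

21.43%

Change = (134.3 − 110.6) / 110.6 × 100
       = 23.7 / 110.6 × 100 = 21.4286%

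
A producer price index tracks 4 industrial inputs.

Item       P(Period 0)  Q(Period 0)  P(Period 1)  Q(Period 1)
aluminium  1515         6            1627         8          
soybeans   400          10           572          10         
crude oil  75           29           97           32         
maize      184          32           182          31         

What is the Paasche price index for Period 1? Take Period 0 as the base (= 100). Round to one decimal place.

113.4

Paasche price index uses current-period quantities as weights.
ΣP(Period 1)·Q(Period 1) = 1627×8 + 572×10 + 97×32 + 182×31 = 13016 + 5720 + 3104 + 5642 = 27482
ΣP(Period 0)·Q(Period 1) = 1515×8 + 400×10 + 75×32 + 184×31 = 12120 + 4000 + 2400 + 5704 = 24224
Index = 27482 / 24224 × 100 = 113.4495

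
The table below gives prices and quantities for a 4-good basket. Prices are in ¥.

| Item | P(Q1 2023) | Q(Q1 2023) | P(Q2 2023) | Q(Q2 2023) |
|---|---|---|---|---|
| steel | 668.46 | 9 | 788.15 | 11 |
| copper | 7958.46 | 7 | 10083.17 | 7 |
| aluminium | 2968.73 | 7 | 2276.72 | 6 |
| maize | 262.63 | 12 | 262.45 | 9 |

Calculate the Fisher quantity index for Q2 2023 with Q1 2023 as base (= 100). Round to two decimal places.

Laspeyres component (base-period weights):
ΣP(Q1 2023)Q(Q2 2023) = 668.46×11 + 7958.46×7 + 2968.73×6 + 262.63×9 = 7353.06 + 55709.22 + 17812.38 + 2363.67 = 83238.33
ΣP(Q1 2023)Q(Q1 2023) = 668.46×9 + 7958.46×7 + 2968.73×7 + 262.63×12 = 6016.14 + 55709.22 + 20781.11 + 3151.56 = 85658.03
L = 83238.33 / 85658.03 × 100 = 97.1752
Paasche component (current-period weights):
ΣP(Q2 2023)Q(Q2 2023) = 788.15×11 + 10083.17×7 + 2276.72×6 + 262.45×9 = 8669.65 + 70582.19 + 13660.32 + 2362.05 = 95274.21
ΣP(Q2 2023)Q(Q1 2023) = 788.15×9 + 10083.17×7 + 2276.72×7 + 262.45×12 = 7093.35 + 70582.19 + 15937.04 + 3149.4 = 96761.98
P = 95274.21 / 96761.98 × 100 = 98.4624
Fisher = √(L × P) = √(97.1752 × 98.4624) = 97.8167

97.82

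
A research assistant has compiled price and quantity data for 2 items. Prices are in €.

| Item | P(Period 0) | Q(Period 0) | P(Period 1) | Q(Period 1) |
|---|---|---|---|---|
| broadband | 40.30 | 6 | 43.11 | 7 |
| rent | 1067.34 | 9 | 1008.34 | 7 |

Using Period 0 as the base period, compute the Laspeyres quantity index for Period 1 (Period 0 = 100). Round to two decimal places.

78.73

Laspeyres quantity index uses base-period prices as weights.
ΣP(Period 0)·Q(Period 1) = 40.30×7 + 1067.34×7 = 282.1 + 7471.38 = 7753.48
ΣP(Period 0)·Q(Period 0) = 40.30×6 + 1067.34×9 = 241.8 + 9606.06 = 9847.86
Index = 7753.48 / 9847.86 × 100 = 78.7326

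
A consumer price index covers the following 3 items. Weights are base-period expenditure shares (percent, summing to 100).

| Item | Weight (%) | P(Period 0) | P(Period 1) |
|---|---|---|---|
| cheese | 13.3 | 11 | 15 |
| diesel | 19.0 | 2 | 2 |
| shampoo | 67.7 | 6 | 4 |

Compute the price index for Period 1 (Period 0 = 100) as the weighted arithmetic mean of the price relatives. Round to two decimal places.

82.27

cheese: 13.3 × (15/11) = 13.3 × 1.363636 = 18.1364
diesel: 19.0 × (2/2) = 19.0 × 1.000000 = 19.0000
shampoo: 67.7 × (4/6) = 67.7 × 0.666667 = 45.1333
Index = Σ wᵢ·(p₁ᵢ/p₀ᵢ) = 18.1364 + 19.0000 + 45.1333 = 82.2697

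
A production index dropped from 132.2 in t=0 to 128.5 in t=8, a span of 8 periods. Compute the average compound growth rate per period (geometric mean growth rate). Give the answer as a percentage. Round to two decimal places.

-0.35%

Growth factor = (128.5/132.2)^(1/8) = (0.972012)^(1/8) = 0.996458
Growth rate = 0.996458 − 1 = -0.003542 = -0.3542%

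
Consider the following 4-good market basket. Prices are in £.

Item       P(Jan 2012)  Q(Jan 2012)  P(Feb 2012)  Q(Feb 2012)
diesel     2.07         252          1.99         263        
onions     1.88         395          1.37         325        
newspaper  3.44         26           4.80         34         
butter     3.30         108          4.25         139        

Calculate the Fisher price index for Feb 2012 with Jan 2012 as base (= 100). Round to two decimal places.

97.28

Laspeyres component (base-period weights):
ΣP(Feb 2012)Q(Jan 2012) = 1.99×252 + 1.37×395 + 4.80×26 + 4.25×108 = 501.48 + 541.15 + 124.8 + 459 = 1626.43
ΣP(Jan 2012)Q(Jan 2012) = 2.07×252 + 1.88×395 + 3.44×26 + 3.30×108 = 521.64 + 742.6 + 89.44 + 356.4 = 1710.08
L = 1626.43 / 1710.08 × 100 = 95.1084
Paasche component (current-period weights):
ΣP(Feb 2012)Q(Feb 2012) = 1.99×263 + 1.37×325 + 4.80×34 + 4.25×139 = 523.37 + 445.25 + 163.2 + 590.75 = 1722.57
ΣP(Jan 2012)Q(Feb 2012) = 2.07×263 + 1.88×325 + 3.44×34 + 3.30×139 = 544.41 + 611 + 116.96 + 458.7 = 1731.07
P = 1722.57 / 1731.07 × 100 = 99.5090
Fisher = √(L × P) = √(95.1084 × 99.5090) = 97.2838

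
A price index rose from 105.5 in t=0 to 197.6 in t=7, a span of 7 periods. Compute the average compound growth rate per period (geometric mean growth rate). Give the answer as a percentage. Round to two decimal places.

9.38%

Growth factor = (197.6/105.5)^(1/7) = (1.872986)^(1/7) = 1.093789
Growth rate = 1.093789 − 1 = 0.093789 = 9.3789%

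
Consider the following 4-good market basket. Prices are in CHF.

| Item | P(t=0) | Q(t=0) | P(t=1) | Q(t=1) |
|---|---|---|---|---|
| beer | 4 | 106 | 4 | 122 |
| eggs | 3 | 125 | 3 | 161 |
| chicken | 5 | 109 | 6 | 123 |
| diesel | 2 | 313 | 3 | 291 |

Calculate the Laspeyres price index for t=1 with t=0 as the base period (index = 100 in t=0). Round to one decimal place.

121.4

Laspeyres price index uses base-period quantities as weights.
ΣP(t=1)·Q(t=0) = 4×106 + 3×125 + 6×109 + 3×313 = 424 + 375 + 654 + 939 = 2392
ΣP(t=0)·Q(t=0) = 4×106 + 3×125 + 5×109 + 2×313 = 424 + 375 + 545 + 626 = 1970
Index = 2392 / 1970 × 100 = 121.4213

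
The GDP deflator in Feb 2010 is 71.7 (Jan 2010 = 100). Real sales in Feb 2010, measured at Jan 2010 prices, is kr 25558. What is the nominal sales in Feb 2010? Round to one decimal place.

Nominal = Real × (Index/100) = 25558 × (71.7/100)
        = 25558 × 0.717 = 18325.0860

18325.1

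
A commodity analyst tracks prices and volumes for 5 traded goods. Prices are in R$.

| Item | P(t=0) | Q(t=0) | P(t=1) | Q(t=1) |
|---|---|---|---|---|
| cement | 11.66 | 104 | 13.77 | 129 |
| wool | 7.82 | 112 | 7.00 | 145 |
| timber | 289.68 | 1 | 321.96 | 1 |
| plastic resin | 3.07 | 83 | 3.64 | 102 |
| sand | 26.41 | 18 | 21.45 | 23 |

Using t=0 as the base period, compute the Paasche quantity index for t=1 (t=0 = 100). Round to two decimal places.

Paasche quantity index uses current-period prices as weights.
ΣP(t=1)·Q(t=1) = 13.77×129 + 7.00×145 + 321.96×1 + 3.64×102 + 21.45×23 = 1776.33 + 1015 + 321.96 + 371.28 + 493.35 = 3977.92
ΣP(t=1)·Q(t=0) = 13.77×104 + 7.00×112 + 321.96×1 + 3.64×83 + 21.45×18 = 1432.08 + 784 + 321.96 + 302.12 + 386.1 = 3226.26
Index = 3977.92 / 3226.26 × 100 = 123.2982

123.30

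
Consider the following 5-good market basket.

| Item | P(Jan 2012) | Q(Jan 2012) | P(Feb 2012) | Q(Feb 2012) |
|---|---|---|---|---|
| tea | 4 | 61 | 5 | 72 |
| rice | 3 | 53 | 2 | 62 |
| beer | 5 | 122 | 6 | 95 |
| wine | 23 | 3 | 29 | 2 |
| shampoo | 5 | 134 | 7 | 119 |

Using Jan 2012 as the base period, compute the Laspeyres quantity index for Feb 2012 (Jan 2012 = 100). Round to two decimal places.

Laspeyres quantity index uses base-period prices as weights.
ΣP(Jan 2012)·Q(Feb 2012) = 4×72 + 3×62 + 5×95 + 23×2 + 5×119 = 288 + 186 + 475 + 46 + 595 = 1590
ΣP(Jan 2012)·Q(Jan 2012) = 4×61 + 3×53 + 5×122 + 23×3 + 5×134 = 244 + 159 + 610 + 69 + 670 = 1752
Index = 1590 / 1752 × 100 = 90.7534

90.75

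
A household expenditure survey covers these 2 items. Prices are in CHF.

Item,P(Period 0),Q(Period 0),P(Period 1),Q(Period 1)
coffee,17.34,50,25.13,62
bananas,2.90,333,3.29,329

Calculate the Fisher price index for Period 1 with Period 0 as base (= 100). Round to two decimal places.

129.23

Laspeyres component (base-period weights):
ΣP(Period 1)Q(Period 0) = 25.13×50 + 3.29×333 = 1256.5 + 1095.57 = 2352.07
ΣP(Period 0)Q(Period 0) = 17.34×50 + 2.90×333 = 867 + 965.7 = 1832.7
L = 2352.07 / 1832.7 × 100 = 128.3391
Paasche component (current-period weights):
ΣP(Period 1)Q(Period 1) = 25.13×62 + 3.29×329 = 1558.06 + 1082.41 = 2640.47
ΣP(Period 0)Q(Period 1) = 17.34×62 + 2.90×329 = 1075.08 + 954.1 = 2029.18
P = 2640.47 / 2029.18 × 100 = 130.1250
Fisher = √(L × P) = √(128.3391 × 130.1250) = 129.2289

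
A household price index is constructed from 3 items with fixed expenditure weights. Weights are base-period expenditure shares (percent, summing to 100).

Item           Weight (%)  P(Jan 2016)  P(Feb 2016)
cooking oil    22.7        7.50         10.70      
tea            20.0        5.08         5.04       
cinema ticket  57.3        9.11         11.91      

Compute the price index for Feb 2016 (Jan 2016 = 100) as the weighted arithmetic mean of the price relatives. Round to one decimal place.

127.1

cooking oil: 22.7 × (10.70/7.50) = 22.7 × 1.426667 = 32.3853
tea: 20.0 × (5.04/5.08) = 20.0 × 0.992126 = 19.8425
cinema ticket: 57.3 × (11.91/9.11) = 57.3 × 1.307355 = 74.9114
Index = Σ wᵢ·(p₁ᵢ/p₀ᵢ) = 32.3853 + 19.8425 + 74.9114 = 127.1393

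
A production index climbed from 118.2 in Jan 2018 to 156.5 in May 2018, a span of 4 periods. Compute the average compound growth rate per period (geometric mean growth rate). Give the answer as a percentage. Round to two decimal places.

7.27%

Growth factor = (156.5/118.2)^(1/4) = (1.324027)^(1/4) = 1.072690
Growth rate = 1.072690 − 1 = 0.072690 = 7.2690%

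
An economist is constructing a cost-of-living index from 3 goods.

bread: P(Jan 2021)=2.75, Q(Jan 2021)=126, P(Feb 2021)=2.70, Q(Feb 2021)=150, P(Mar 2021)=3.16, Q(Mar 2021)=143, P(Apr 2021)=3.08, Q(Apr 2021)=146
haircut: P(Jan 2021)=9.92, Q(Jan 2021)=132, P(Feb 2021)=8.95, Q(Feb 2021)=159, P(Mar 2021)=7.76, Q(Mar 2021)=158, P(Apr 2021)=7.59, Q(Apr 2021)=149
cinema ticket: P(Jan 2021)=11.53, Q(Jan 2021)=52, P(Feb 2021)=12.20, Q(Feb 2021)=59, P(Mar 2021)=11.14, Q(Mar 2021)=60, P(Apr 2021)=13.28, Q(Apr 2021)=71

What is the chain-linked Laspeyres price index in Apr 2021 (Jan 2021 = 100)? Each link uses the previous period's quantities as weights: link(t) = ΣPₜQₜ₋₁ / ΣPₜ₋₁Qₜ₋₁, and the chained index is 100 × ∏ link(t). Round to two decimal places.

92.14

Link Jan 2021→Feb 2021:
ΣP(Feb 2021)Q(Jan 2021) = 2.70×126 + 8.95×132 + 12.20×52 = 340.2 + 1181.4 + 634.4 = 2156
ΣP(Jan 2021)Q(Jan 2021) = 2.75×126 + 9.92×132 + 11.53×52 = 346.5 + 1309.44 + 599.56 = 2255.5
link = 2156/2255.5 = 0.955886
Link Feb 2021→Mar 2021:
ΣP(Mar 2021)Q(Feb 2021) = 3.16×150 + 7.76×159 + 11.14×59 = 474 + 1233.84 + 657.26 = 2365.1
ΣP(Feb 2021)Q(Feb 2021) = 2.70×150 + 8.95×159 + 12.20×59 = 405 + 1423.05 + 719.8 = 2547.85
link = 2365.1/2547.85 = 0.928273
Link Mar 2021→Apr 2021:
ΣP(Apr 2021)Q(Mar 2021) = 3.08×143 + 7.59×158 + 13.28×60 = 440.44 + 1199.22 + 796.8 = 2436.46
ΣP(Mar 2021)Q(Mar 2021) = 3.16×143 + 7.76×158 + 11.14×60 = 451.88 + 1226.08 + 668.4 = 2346.36
link = 2436.46/2346.36 = 1.038400
Chained index = 100 × 0.955886 × 0.928273 × 1.038400 = 92.1396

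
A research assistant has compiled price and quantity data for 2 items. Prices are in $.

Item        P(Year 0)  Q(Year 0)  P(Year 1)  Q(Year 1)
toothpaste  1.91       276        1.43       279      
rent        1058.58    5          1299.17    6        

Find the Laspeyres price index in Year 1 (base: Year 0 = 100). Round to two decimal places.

Laspeyres price index uses base-period quantities as weights.
ΣP(Year 1)·Q(Year 0) = 1.43×276 + 1299.17×5 = 394.68 + 6495.85 = 6890.53
ΣP(Year 0)·Q(Year 0) = 1.91×276 + 1058.58×5 = 527.16 + 5292.9 = 5820.06
Index = 6890.53 / 5820.06 × 100 = 118.3928

118.39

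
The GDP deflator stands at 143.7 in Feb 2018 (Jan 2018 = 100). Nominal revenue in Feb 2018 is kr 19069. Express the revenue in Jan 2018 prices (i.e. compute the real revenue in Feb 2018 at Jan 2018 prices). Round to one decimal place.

Real = Nominal ÷ (Index/100) = 19069 ÷ (143.7/100)
     = 19069 ÷ 1.437 = 13270.0070

13270.0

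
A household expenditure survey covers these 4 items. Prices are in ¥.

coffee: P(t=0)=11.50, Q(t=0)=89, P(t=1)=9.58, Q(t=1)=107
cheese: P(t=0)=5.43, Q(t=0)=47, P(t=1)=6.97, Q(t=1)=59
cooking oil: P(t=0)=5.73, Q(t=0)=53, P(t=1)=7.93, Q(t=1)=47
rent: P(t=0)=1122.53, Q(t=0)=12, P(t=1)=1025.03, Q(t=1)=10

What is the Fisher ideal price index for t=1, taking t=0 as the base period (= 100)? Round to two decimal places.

92.39

Laspeyres component (base-period weights):
ΣP(t=1)Q(t=0) = 9.58×89 + 6.97×47 + 7.93×53 + 1025.03×12 = 852.62 + 327.59 + 420.29 + 12300.36 = 13900.86
ΣP(t=0)Q(t=0) = 11.50×89 + 5.43×47 + 5.73×53 + 1122.53×12 = 1023.5 + 255.21 + 303.69 + 13470.36 = 15052.76
L = 13900.86 / 15052.76 × 100 = 92.3476
Paasche component (current-period weights):
ΣP(t=1)Q(t=1) = 9.58×107 + 6.97×59 + 7.93×47 + 1025.03×10 = 1025.06 + 411.23 + 372.71 + 10250.3 = 12059.3
ΣP(t=0)Q(t=1) = 11.50×107 + 5.43×59 + 5.73×47 + 1122.53×10 = 1230.5 + 320.37 + 269.31 + 11225.3 = 13045.48
P = 12059.3 / 13045.48 × 100 = 92.4404
Fisher = √(L × P) = √(92.3476 × 92.4404) = 92.3940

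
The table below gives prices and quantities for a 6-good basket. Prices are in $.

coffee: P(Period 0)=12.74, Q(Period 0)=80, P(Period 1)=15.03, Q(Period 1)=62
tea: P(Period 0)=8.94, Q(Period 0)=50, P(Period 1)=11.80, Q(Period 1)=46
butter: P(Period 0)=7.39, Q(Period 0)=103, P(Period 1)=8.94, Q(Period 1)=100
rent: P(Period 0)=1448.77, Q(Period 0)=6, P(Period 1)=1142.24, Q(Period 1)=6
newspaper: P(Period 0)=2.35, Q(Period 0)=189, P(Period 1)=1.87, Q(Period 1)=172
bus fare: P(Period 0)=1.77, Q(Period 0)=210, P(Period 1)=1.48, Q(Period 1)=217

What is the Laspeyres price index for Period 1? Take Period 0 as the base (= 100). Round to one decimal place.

Laspeyres price index uses base-period quantities as weights.
ΣP(Period 1)·Q(Period 0) = 15.03×80 + 11.80×50 + 8.94×103 + 1142.24×6 + 1.87×189 + 1.48×210 = 1202.4 + 590 + 920.82 + 6853.44 + 353.43 + 310.8 = 10230.89
ΣP(Period 0)·Q(Period 0) = 12.74×80 + 8.94×50 + 7.39×103 + 1448.77×6 + 2.35×189 + 1.77×210 = 1019.2 + 447 + 761.17 + 8692.62 + 444.15 + 371.7 = 11735.84
Index = 10230.89 / 11735.84 × 100 = 87.1765

87.2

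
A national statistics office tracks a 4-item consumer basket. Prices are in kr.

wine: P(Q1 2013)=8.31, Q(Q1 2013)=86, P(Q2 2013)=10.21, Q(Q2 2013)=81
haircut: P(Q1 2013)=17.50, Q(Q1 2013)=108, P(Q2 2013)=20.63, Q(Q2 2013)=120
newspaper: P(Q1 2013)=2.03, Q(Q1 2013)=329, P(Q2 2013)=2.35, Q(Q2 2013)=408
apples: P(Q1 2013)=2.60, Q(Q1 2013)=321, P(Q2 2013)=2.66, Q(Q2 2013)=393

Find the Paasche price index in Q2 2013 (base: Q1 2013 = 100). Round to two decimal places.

Paasche price index uses current-period quantities as weights.
ΣP(Q2 2013)·Q(Q2 2013) = 10.21×81 + 20.63×120 + 2.35×408 + 2.66×393 = 827.01 + 2475.6 + 958.8 + 1045.38 = 5306.79
ΣP(Q1 2013)·Q(Q2 2013) = 8.31×81 + 17.50×120 + 2.03×408 + 2.60×393 = 673.11 + 2100 + 828.24 + 1021.8 = 4623.15
Index = 5306.79 / 4623.15 × 100 = 114.7873

114.79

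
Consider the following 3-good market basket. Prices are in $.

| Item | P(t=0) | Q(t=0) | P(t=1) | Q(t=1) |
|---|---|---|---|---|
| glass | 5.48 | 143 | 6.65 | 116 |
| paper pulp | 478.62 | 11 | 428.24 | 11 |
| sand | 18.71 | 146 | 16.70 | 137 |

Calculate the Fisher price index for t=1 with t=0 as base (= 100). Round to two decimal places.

92.03

Laspeyres component (base-period weights):
ΣP(t=1)Q(t=0) = 6.65×143 + 428.24×11 + 16.70×146 = 950.95 + 4710.64 + 2438.2 = 8099.79
ΣP(t=0)Q(t=0) = 5.48×143 + 478.62×11 + 18.71×146 = 783.64 + 5264.82 + 2731.66 = 8780.12
L = 8099.79 / 8780.12 × 100 = 92.2515
Paasche component (current-period weights):
ΣP(t=1)Q(t=1) = 6.65×116 + 428.24×11 + 16.70×137 = 771.4 + 4710.64 + 2287.9 = 7769.94
ΣP(t=0)Q(t=1) = 5.48×116 + 478.62×11 + 18.71×137 = 635.68 + 5264.82 + 2563.27 = 8463.77
P = 7769.94 / 8463.77 × 100 = 91.8024
Fisher = √(L × P) = √(92.2515 × 91.8024) = 92.0266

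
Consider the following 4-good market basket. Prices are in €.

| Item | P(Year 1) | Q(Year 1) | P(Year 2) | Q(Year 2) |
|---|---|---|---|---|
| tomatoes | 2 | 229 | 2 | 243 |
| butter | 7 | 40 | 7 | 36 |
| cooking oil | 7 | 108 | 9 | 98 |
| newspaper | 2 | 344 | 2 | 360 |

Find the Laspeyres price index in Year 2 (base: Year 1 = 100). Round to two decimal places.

109.90

Laspeyres price index uses base-period quantities as weights.
ΣP(Year 2)·Q(Year 1) = 2×229 + 7×40 + 9×108 + 2×344 = 458 + 280 + 972 + 688 = 2398
ΣP(Year 1)·Q(Year 1) = 2×229 + 7×40 + 7×108 + 2×344 = 458 + 280 + 756 + 688 = 2182
Index = 2398 / 2182 × 100 = 109.8992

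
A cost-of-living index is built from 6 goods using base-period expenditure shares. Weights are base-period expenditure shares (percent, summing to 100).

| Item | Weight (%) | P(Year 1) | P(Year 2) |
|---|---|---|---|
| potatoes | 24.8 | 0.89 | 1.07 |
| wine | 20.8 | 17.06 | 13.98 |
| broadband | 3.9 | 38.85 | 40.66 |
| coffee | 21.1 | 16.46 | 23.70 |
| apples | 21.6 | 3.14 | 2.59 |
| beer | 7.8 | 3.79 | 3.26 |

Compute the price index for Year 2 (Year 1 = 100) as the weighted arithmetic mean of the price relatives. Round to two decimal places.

105.85

potatoes: 24.8 × (1.07/0.89) = 24.8 × 1.202247 = 29.8157
wine: 20.8 × (13.98/17.06) = 20.8 × 0.819461 = 17.0448
broadband: 3.9 × (40.66/38.85) = 3.9 × 1.046589 = 4.0817
coffee: 21.1 × (23.70/16.46) = 21.1 × 1.439854 = 30.3809
apples: 21.6 × (2.59/3.14) = 21.6 × 0.824841 = 17.8166
beer: 7.8 × (3.26/3.79) = 7.8 × 0.860158 = 6.7092
Index = Σ wᵢ·(p₁ᵢ/p₀ᵢ) = 29.8157 + 17.0448 + 4.0817 + 30.3809 + 17.8166 + 6.7092 = 105.8489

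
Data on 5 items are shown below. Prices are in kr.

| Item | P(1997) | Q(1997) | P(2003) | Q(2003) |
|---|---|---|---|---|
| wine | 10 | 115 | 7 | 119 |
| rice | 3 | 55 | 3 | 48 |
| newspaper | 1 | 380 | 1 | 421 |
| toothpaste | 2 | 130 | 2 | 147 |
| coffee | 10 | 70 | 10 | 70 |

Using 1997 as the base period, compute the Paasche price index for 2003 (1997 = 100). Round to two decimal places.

87.01

Paasche price index uses current-period quantities as weights.
ΣP(2003)·Q(2003) = 7×119 + 3×48 + 1×421 + 2×147 + 10×70 = 833 + 144 + 421 + 294 + 700 = 2392
ΣP(1997)·Q(2003) = 10×119 + 3×48 + 1×421 + 2×147 + 10×70 = 1190 + 144 + 421 + 294 + 700 = 2749
Index = 2392 / 2749 × 100 = 87.0135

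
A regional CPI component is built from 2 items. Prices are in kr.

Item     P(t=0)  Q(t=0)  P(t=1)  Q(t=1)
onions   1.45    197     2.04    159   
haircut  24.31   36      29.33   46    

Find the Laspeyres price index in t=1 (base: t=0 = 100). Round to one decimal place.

Laspeyres price index uses base-period quantities as weights.
ΣP(t=1)·Q(t=0) = 2.04×197 + 29.33×36 = 401.88 + 1055.88 = 1457.76
ΣP(t=0)·Q(t=0) = 1.45×197 + 24.31×36 = 285.65 + 875.16 = 1160.81
Index = 1457.76 / 1160.81 × 100 = 125.5813

125.6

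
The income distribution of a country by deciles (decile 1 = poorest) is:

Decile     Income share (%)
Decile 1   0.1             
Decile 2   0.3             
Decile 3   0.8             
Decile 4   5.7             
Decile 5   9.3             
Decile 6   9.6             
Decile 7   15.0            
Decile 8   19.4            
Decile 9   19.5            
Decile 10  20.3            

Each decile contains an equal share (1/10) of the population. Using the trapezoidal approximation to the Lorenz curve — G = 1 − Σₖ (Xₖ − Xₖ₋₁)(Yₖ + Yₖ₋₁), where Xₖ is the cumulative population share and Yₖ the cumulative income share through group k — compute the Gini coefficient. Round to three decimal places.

Cumulative income shares Yₖ: 0.0010, 0.0040, 0.0120, 0.0690, 0.1620, 0.2580, 0.4080, 0.6020, 0.7970, 1.0000
Σ (Xₖ−Xₖ₋₁)(Yₖ+Yₖ₋₁) = (1/10)(0.0010+0.0000) + (1/10)(0.0040+0.0010) + (1/10)(0.0120+0.0040) + (1/10)(0.0690+0.0120) + (1/10)(0.1620+0.0690) + (1/10)(0.2580+0.1620) + (1/10)(0.4080+0.2580) + (1/10)(0.6020+0.4080) + (1/10)(0.7970+0.6020) + (1/10)(1.0000+0.7970)
  = 0.0001 + 0.0005 + 0.0016 + 0.0081 + 0.0231 + 0.0420 + 0.0666 + 0.1010 + 0.1399 + 0.1797 = 0.5626
G = 1 − 0.5626 = 0.4374

0.437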